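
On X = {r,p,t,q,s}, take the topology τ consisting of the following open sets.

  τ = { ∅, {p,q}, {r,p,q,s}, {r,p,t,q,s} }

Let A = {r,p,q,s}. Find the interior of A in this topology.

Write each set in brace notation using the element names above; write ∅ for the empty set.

interior: largest open inside A is {r,p,q,s} (from ∅, {p,q}, {r,p,q,s})

{r,p,q,s}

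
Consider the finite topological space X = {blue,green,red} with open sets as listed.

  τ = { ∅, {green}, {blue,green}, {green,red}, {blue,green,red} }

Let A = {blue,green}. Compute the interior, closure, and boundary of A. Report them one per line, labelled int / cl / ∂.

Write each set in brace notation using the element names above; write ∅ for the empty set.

int(A) = {blue,green}
cl(A)  = {blue,green,red}
∂A     = {red}

U open, U⊆A: ∅, {green}, {blue,green}. int(A) = ⋃ = {blue,green}
X∖A={red}, int(X∖A)=∅, hence cl(A)={blue,green,red}
∂A: remove int from cl → {red}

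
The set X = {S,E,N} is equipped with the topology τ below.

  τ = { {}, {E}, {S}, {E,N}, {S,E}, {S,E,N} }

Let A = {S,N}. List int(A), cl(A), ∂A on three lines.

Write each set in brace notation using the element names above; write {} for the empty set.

int(A) = {S}
cl(A)  = {S,N}
∂A     = {N}

U open, U⊆A: {}, {S}. int(A) = ⋃ = {S}
X∖A={E}, int(X∖A)={E}, hence cl(A)={S,N}
∂A: remove int from cl → {N}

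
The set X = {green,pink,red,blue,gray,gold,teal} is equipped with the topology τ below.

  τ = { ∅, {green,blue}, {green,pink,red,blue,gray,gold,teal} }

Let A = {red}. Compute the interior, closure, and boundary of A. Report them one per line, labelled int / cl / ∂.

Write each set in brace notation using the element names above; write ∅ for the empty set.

int(A) = ∅
cl(A)  = {pink,red,gray,gold,teal}
∂A     = {pink,red,gray,gold,teal}

U open, U⊆A: ∅. int(A) = ⋃ = ∅
X∖A={green,pink,blue,gray,gold,teal}, int(X∖A)={green,blue}, hence cl(A)={pink,red,gray,gold,teal}
∂A: remove int from cl → {pink,red,gray,gold,teal}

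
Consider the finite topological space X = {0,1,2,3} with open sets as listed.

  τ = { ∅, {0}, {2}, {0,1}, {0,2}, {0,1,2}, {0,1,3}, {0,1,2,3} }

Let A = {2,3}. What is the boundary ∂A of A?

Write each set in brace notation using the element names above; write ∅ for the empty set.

interior: largest open inside A is {2} (from ∅, {2})
cl via duality: int({0,1}) = {0,1}, so X∖{0,1} = {2,3}
cl∖int = {3}

{3}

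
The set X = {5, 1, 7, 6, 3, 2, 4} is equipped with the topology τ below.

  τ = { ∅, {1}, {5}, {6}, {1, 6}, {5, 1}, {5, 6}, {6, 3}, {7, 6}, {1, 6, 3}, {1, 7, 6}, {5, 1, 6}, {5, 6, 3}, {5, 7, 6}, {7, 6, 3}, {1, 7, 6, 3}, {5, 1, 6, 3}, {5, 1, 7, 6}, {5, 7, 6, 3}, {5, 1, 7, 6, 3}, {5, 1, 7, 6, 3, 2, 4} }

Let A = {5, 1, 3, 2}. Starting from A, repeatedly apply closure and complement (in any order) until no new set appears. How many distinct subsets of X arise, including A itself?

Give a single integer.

cl via duality: int({7, 6, 4}) = {7, 6}, so X∖{7, 6} = {5, 1, 3, 2, 4}
Write k for closure, c for complement:
  1. A     = {5, 1, 3, 2}
  2. kA    = {5, 1, 3, 2, 4}
  3. cA    = {7, 6, 4}
  4. ckA   = {7, 6}
  5. kcA   = {7, 6, 3, 2, 4}
  6. ckcA  = {5, 1}
  7. kckcA = {5, 1, 2, 4}
  8. ckckcA = {7, 6, 3}
applying k or c yields no new set

8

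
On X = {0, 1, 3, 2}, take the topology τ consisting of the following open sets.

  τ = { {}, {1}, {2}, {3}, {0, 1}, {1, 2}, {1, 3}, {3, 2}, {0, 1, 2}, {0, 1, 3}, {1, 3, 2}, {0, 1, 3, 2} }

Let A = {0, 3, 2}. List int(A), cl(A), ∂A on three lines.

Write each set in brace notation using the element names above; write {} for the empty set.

int(A) = {3, 2}
cl(A)  = {0, 3, 2}
∂A     = {0}

interior: largest open inside A is {3, 2} (from {}, {2}, {3}, {3, 2})
cl via duality: int({1}) = {1}, so X∖{1} = {0, 3, 2}
cl∖int = {0}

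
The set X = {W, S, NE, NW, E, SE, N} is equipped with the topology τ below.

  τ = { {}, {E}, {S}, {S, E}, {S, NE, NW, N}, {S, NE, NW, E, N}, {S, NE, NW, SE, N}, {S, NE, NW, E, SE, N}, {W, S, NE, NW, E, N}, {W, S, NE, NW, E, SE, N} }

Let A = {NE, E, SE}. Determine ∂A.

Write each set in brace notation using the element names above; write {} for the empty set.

{W, NE, NW, SE, N}

U open, U⊆A: {}, {E}. int(A) = ⋃ = {E}
X∖A={W, S, NW, N}, int(X∖A)={S}, hence cl(A)={W, NE, NW, E, SE, N}
∂A: remove int from cl → {W, NE, NW, SE, N}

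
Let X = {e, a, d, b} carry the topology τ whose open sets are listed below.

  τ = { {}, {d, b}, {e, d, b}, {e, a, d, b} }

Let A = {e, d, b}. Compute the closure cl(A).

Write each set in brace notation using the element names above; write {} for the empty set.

cl via duality: int({a}) = {}, so X∖{} = {e, a, d, b}

{e, a, d, b}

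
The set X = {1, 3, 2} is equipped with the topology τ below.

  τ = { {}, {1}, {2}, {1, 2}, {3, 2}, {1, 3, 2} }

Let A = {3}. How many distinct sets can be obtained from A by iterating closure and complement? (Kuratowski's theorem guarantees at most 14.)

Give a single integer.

X∖A={1, 2}, int(X∖A)={1, 2}, hence cl(A)={3}
Orbit (k=closure, c=complement):
  1. A     = {3}
  2. cA    = {1, 2}
  3. kcA   = {1, 3, 2}
  4. ckcA  = {}
(closed under both — stop)

4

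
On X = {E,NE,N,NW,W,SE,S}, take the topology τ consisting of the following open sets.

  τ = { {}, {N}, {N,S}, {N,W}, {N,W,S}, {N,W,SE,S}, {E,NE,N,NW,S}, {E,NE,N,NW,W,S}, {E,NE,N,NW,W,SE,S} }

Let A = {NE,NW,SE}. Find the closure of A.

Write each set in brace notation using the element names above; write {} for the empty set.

X∖A={E,N,W,S}, int(X∖A)={N,W,S}, hence cl(A)={E,NE,NW,SE}

{E,NE,NW,SE}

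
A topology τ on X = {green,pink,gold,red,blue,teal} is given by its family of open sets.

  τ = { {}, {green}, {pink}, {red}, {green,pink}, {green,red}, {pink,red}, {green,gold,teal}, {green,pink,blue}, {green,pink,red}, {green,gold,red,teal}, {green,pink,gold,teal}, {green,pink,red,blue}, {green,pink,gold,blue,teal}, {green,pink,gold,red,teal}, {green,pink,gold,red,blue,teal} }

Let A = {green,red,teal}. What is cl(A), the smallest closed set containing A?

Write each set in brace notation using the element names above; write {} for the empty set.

{green,gold,red,blue,teal}

complement {pink,gold,blue}; its interior {pink}; cl(A) = X∖{pink} = {green,gold,red,blue,teal}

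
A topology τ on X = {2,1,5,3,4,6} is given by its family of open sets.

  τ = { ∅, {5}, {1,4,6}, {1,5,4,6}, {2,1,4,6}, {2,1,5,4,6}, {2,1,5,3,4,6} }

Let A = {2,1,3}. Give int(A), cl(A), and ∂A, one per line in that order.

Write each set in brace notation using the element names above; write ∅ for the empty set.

int(A) = ∅
cl(A)  = {2,1,3,4,6}
∂A     = {2,1,3,4,6}

opens ⊆ A: ∅; union → int = ∅
complement {5,4,6}; its interior {5}; cl(A) = X∖{5} = {2,1,3,4,6}
boundary = {2,1,3,4,6} ∖ ∅ = {2,1,3,4,6}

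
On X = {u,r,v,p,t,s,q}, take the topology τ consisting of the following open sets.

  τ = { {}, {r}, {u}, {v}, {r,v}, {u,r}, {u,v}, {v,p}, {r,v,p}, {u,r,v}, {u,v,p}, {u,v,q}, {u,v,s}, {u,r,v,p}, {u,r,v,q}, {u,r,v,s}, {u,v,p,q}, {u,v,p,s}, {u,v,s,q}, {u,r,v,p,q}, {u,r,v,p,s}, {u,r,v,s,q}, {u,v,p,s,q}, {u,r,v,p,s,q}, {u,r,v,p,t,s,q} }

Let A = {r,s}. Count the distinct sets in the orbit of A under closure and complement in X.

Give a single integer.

8

complement {u,v,p,t,q}; its interior {u,v,p,q}; cl(A) = X∖{u,v,p,q} = {r,t,s}
With k = closure, c = complement:
  1. A     = {r,s}
  2. kA    = {r,t,s}
  3. cA    = {u,v,p,t,q}
  4. ckA   = {u,v,p,q}
  5. kcA   = {u,v,p,t,s,q}
  6. ckcA  = {r}
  7. kckcA = {r,t}
  8. ckckcA = {u,v,p,s,q}
k, c of each give nothing new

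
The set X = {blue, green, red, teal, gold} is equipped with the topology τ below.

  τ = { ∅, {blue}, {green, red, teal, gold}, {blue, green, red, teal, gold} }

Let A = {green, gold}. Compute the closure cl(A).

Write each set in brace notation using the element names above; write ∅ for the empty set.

complement {blue, red, teal}; its interior {blue}; cl(A) = X∖{blue} = {green, red, teal, gold}

{green, red, teal, gold}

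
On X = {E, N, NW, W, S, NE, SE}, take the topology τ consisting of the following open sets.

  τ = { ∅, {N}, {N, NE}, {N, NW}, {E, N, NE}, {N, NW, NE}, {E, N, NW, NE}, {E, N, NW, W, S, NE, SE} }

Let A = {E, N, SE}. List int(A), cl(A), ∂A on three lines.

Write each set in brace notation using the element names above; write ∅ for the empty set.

U open, U⊆A: ∅, {N}. int(A) = ⋃ = {N}
X∖A={NW, W, S, NE}, int(X∖A)=∅, hence cl(A)={E, N, NW, W, S, NE, SE}
∂A: remove int from cl → {E, NW, W, S, NE, SE}

int(A) = {N}
cl(A)  = {E, N, NW, W, S, NE, SE}
∂A     = {E, NW, W, S, NE, SE}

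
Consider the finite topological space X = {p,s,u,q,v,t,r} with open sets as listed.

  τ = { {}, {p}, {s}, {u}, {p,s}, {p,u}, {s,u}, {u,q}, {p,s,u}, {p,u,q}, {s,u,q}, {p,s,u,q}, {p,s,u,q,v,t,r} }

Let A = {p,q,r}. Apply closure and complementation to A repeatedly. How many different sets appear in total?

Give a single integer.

complement {s,u,v,t}; its interior {s,u}; cl(A) = X∖{s,u} = {p,q,v,t,r}
With k = closure, c = complement:
  1. A     = {p,q,r}
  2. kA    = {p,q,v,t,r}
  3. cA    = {s,u,v,t}
  4. ckA   = {s,u}
  5. kcA   = {s,u,q,v,t,r}
  6. ckcA  = {p}
  7. kckcA = {p,v,t,r}
  8. ckckcA = {s,u,q}
k, c of each give nothing new

8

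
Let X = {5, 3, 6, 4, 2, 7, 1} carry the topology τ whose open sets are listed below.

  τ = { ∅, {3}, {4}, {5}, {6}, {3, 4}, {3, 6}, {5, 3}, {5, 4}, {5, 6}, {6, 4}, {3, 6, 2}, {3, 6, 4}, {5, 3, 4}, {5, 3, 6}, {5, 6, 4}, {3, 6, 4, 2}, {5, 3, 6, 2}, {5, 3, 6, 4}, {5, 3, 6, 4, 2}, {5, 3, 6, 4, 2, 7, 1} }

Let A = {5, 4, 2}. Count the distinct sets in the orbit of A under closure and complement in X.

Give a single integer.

8

X∖A={3, 6, 7, 1}, int(X∖A)={3, 6}, hence cl(A)={5, 4, 2, 7, 1}
Orbit (k=closure, c=complement):
  1. A     = {5, 4, 2}
  2. kA    = {5, 4, 2, 7, 1}
  3. cA    = {3, 6, 7, 1}
  4. ckA   = {3, 6}
  5. kcA   = {3, 6, 2, 7, 1}
  6. ckcA  = {5, 4}
  7. kckcA = {5, 4, 7, 1}
  8. ckckcA = {3, 6, 2}
(closed under both — stop)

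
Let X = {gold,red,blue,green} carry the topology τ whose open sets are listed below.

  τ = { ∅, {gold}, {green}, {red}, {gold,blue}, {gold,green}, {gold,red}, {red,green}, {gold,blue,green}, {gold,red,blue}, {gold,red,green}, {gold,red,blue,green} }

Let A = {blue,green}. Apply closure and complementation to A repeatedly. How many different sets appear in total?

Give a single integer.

closure: X∖int(X∖A) = X∖{gold,red} = {blue,green}
Let k=closure and c=complement:
  1. A     = {blue,green}
  2. cA    = {gold,red}
  3. kcA   = {gold,red,blue}
  4. ckcA  = {green}
— saturated at 4

4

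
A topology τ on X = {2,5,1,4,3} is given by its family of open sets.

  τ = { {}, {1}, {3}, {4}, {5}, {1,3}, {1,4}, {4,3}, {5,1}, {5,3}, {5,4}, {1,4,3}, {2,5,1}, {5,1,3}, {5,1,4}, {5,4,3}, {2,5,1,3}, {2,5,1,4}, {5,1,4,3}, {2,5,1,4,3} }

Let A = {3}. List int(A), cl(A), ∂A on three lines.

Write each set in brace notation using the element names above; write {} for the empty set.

U open, U⊆A: {}, {3}. int(A) = ⋃ = {3}
X∖A={2,5,1,4}, int(X∖A)={2,5,1,4}, hence cl(A)={3}
∂A: remove int from cl → {}

int(A) = {3}
cl(A)  = {3}
∂A     = {}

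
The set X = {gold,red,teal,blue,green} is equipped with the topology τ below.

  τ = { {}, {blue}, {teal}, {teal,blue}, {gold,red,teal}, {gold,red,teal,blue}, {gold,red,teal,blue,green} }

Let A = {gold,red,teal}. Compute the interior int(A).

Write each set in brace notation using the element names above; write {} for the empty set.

interior: largest open inside A is {gold,red,teal} (from {}, {teal}, {gold,red,teal})

{gold,red,teal}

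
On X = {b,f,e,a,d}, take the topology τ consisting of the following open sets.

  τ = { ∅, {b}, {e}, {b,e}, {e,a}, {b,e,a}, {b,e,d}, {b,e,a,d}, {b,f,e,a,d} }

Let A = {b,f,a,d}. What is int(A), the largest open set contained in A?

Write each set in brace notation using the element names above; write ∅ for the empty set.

{b}

interior: largest open inside A is {b} (from ∅, {b})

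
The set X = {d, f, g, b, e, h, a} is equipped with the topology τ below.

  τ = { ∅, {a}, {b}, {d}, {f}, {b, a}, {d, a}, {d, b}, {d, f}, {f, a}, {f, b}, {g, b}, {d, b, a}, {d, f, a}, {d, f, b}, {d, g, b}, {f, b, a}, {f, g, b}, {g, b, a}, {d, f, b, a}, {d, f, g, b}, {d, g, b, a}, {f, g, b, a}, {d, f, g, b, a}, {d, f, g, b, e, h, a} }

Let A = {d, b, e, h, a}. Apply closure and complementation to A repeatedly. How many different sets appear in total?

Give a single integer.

8

cl via duality: int({f, g}) = {f}, so X∖{f} = {d, g, b, e, h, a}
Write k for closure, c for complement:
  1. A     = {d, b, e, h, a}
  2. kA    = {d, g, b, e, h, a}
  3. cA    = {f, g}
  4. ckA   = {f}
  5. kcA   = {f, g, e, h}
  6. kckA  = {f, e, h}
  7. ckcA  = {d, b, a}
  8. ckckA = {d, g, b, a}
applying k or c yields no new set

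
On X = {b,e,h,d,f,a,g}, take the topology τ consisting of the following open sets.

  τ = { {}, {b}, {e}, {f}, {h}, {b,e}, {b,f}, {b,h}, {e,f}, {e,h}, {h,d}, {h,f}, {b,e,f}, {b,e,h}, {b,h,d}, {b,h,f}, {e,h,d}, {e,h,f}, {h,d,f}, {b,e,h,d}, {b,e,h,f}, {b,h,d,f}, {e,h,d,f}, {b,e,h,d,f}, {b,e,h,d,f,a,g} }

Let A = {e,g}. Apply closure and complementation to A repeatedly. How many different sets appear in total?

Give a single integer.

cl via duality: int({b,h,d,f,a}) = {b,h,d,f}, so X∖{b,h,d,f} = {e,a,g}
Write k for closure, c for complement:
  1. A     = {e,g}
  2. kA    = {e,a,g}
  3. cA    = {b,h,d,f,a}
  4. ckA   = {b,h,d,f}
  5. kcA   = {b,h,d,f,a,g}
  6. ckcA  = {e}
applying k or c yields no new set

6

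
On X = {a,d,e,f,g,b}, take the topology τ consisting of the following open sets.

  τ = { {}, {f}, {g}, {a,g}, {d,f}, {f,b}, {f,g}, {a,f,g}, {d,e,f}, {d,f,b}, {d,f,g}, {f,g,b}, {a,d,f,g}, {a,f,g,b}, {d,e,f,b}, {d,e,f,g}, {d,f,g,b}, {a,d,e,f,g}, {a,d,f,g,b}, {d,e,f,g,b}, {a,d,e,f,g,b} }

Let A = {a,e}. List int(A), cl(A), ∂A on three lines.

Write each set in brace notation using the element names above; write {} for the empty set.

int(A) = {}
cl(A)  = {a,e}
∂A     = {a,e}

U open, U⊆A: {}. int(A) = ⋃ = {}
X∖A={d,f,g,b}, int(X∖A)={d,f,g,b}, hence cl(A)={a,e}
∂A: remove int from cl → {a,e}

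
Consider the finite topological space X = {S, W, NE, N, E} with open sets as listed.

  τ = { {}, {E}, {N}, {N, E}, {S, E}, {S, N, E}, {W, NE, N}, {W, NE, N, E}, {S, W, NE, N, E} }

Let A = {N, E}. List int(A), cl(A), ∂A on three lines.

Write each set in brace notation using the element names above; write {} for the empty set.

U open, U⊆A: {}, {N}, {E}, {N, E}. int(A) = ⋃ = {N, E}
X∖A={S, W, NE}, int(X∖A)={}, hence cl(A)={S, W, NE, N, E}
∂A: remove int from cl → {S, W, NE}

int(A) = {N, E}
cl(A)  = {S, W, NE, N, E}
∂A     = {S, W, NE}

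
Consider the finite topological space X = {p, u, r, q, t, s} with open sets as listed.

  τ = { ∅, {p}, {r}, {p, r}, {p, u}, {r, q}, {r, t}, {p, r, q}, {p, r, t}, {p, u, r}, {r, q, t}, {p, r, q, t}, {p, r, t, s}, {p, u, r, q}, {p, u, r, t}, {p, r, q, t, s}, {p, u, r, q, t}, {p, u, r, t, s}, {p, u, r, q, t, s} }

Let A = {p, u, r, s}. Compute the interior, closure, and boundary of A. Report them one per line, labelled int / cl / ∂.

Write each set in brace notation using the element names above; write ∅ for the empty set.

int(A) = {p, u, r}
cl(A)  = {p, u, r, q, t, s}
∂A     = {q, t, s}

interior: largest open inside A is {p, u, r} (from ∅, {p}, {r}, {p, u}, {p, r}, {p, u, r})
cl via duality: int({q, t}) = ∅, so X∖∅ = {p, u, r, q, t, s}
cl∖int = {q, t, s}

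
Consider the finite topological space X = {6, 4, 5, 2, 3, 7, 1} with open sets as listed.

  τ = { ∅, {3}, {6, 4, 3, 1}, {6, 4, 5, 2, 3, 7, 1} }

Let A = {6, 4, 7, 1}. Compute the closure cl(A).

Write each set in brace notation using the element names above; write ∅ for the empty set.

closure: X∖int(X∖A) = X∖{3} = {6, 4, 5, 2, 7, 1}

{6, 4, 5, 2, 7, 1}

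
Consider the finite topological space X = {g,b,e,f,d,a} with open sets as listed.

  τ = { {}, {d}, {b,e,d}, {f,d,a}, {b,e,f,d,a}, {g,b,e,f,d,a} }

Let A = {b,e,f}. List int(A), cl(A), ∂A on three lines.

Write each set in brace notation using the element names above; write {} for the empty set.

int(A) = {}
cl(A)  = {g,b,e,f,a}
∂A     = {g,b,e,f,a}

interior: largest open inside A is {} (from {})
cl via duality: int({g,d,a}) = {d}, so X∖{d} = {g,b,e,f,a}
cl∖int = {g,b,e,f,a}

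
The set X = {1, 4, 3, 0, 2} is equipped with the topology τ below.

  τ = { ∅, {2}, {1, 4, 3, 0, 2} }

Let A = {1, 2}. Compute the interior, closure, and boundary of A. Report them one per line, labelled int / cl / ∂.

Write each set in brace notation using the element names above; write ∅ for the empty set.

int(A) = {2}
cl(A)  = {1, 4, 3, 0, 2}
∂A     = {1, 4, 3, 0}

U open, U⊆A: ∅, {2}. int(A) = ⋃ = {2}
X∖A={4, 3, 0}, int(X∖A)=∅, hence cl(A)={1, 4, 3, 0, 2}
∂A: remove int from cl → {1, 4, 3, 0}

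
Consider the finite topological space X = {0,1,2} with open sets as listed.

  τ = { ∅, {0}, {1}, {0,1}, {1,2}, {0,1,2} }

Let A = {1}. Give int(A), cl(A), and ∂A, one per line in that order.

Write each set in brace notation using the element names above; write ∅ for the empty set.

interior: largest open inside A is {1} (from ∅, {1})
cl via duality: int({0,2}) = {0}, so X∖{0} = {1,2}
cl∖int = {2}

int(A) = {1}
cl(A)  = {1,2}
∂A     = {2}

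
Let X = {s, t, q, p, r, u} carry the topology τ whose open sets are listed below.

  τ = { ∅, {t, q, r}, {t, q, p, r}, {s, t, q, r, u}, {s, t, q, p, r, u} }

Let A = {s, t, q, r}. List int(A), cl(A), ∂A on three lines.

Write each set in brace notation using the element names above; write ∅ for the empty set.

U open, U⊆A: ∅, {t, q, r}. int(A) = ⋃ = {t, q, r}
X∖A={p, u}, int(X∖A)=∅, hence cl(A)={s, t, q, p, r, u}
∂A: remove int from cl → {s, p, u}

int(A) = {t, q, r}
cl(A)  = {s, t, q, p, r, u}
∂A     = {s, p, u}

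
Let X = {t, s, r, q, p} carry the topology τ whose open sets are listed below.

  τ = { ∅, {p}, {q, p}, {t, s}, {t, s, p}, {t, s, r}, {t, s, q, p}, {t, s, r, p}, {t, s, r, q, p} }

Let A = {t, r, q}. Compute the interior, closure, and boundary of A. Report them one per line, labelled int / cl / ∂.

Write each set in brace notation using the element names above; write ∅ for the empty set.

U open, U⊆A: ∅. int(A) = ⋃ = ∅
X∖A={s, p}, int(X∖A)={p}, hence cl(A)={t, s, r, q}
∂A: remove int from cl → {t, s, r, q}

int(A) = ∅
cl(A)  = {t, s, r, q}
∂A     = {t, s, r, q}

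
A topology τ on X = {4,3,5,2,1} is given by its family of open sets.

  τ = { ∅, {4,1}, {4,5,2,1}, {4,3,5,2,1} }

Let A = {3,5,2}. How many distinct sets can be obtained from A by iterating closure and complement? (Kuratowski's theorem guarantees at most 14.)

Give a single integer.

4

complement {4,1}; its interior {4,1}; cl(A) = X∖{4,1} = {3,5,2}
With k = closure, c = complement:
  1. A     = {3,5,2}
  2. cA    = {4,1}
  3. kcA   = {4,3,5,2,1}
  4. ckcA  = ∅
k, c of each give nothing new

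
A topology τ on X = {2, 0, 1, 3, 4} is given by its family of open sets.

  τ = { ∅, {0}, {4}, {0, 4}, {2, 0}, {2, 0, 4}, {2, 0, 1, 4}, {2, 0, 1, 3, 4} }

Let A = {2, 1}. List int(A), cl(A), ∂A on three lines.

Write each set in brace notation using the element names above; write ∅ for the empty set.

int(A) = ∅
cl(A)  = {2, 1, 3}
∂A     = {2, 1, 3}

open subsets of A: ∅; so int(A) = ∅
closure: X∖int(X∖A) = X∖{0, 4} = {2, 1, 3}
∂A = {2, 1, 3} minus ∅ = {2, 1, 3}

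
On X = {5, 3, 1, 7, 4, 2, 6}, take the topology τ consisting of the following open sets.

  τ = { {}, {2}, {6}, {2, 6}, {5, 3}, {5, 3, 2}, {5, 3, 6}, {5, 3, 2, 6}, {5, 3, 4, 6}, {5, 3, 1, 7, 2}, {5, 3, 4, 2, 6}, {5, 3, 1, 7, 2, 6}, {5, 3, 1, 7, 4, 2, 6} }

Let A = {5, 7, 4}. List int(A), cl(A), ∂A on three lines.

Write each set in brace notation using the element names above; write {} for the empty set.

int(A) = {}
cl(A)  = {5, 3, 1, 7, 4}
∂A     = {5, 3, 1, 7, 4}

opens ⊆ A: {}; union → int = {}
complement {3, 1, 2, 6}; its interior {2, 6}; cl(A) = X∖{2, 6} = {5, 3, 1, 7, 4}
boundary = {5, 3, 1, 7, 4} ∖ {} = {5, 3, 1, 7, 4}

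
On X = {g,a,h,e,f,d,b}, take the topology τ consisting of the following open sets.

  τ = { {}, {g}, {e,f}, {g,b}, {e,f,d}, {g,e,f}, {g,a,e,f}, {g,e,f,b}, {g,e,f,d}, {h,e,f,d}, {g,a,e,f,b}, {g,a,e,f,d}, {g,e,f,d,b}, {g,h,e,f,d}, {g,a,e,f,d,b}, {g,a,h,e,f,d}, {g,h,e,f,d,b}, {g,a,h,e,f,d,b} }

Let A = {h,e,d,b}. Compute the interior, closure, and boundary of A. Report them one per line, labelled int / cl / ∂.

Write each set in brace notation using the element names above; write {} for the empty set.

open subsets of A: {}; so int(A) = {}
closure: X∖int(X∖A) = X∖{g} = {a,h,e,f,d,b}
∂A = {a,h,e,f,d,b} minus {} = {a,h,e,f,d,b}

int(A) = {}
cl(A)  = {a,h,e,f,d,b}
∂A     = {a,h,e,f,d,b}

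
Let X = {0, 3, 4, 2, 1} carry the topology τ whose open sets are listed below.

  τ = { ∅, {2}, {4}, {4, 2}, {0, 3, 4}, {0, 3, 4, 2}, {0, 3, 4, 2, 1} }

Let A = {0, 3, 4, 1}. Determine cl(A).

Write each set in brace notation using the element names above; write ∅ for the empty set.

X∖A={2}, int(X∖A)={2}, hence cl(A)={0, 3, 4, 1}

{0, 3, 4, 1}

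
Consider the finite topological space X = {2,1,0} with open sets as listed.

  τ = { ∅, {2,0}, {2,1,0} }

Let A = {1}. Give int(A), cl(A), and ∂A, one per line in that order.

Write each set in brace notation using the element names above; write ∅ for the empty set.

opens ⊆ A: ∅; union → int = ∅
complement {2,0}; its interior {2,0}; cl(A) = X∖{2,0} = {1}
boundary = {1} ∖ ∅ = {1}

int(A) = ∅
cl(A)  = {1}
∂A     = {1}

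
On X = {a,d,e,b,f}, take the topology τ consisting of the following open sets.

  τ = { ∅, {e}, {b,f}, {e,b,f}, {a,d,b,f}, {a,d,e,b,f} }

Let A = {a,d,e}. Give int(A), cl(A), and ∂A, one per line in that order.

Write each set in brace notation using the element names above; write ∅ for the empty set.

interior: largest open inside A is {e} (from ∅, {e})
cl via duality: int({b,f}) = {b,f}, so X∖{b,f} = {a,d,e}
cl∖int = {a,d}

int(A) = {e}
cl(A)  = {a,d,e}
∂A     = {a,d}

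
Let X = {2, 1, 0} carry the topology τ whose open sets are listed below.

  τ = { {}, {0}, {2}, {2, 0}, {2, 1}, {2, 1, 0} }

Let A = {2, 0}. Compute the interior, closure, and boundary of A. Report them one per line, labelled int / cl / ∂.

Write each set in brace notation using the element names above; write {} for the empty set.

int(A) = {2, 0}
cl(A)  = {2, 1, 0}
∂A     = {1}

opens ⊆ A: {}, {2}, {0}, {2, 0}; union → int = {2, 0}
complement {1}; its interior {}; cl(A) = X∖{} = {2, 1, 0}
boundary = {2, 1, 0} ∖ {2, 0} = {1}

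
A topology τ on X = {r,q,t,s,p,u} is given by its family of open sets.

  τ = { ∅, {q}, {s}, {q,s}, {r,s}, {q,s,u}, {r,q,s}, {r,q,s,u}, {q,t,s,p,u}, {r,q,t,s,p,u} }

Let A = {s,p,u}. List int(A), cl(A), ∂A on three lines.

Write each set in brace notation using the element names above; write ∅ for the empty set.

int(A) = {s}
cl(A)  = {r,t,s,p,u}
∂A     = {r,t,p,u}

U open, U⊆A: ∅, {s}. int(A) = ⋃ = {s}
X∖A={r,q,t}, int(X∖A)={q}, hence cl(A)={r,t,s,p,u}
∂A: remove int from cl → {r,t,p,u}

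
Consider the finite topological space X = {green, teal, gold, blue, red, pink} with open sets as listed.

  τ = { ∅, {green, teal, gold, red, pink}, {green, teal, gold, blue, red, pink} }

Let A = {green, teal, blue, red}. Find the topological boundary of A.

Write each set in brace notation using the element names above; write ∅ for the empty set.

opens ⊆ A: ∅; union → int = ∅
complement {gold, pink}; its interior ∅; cl(A) = X∖∅ = {green, teal, gold, blue, red, pink}
boundary = {green, teal, gold, blue, red, pink} ∖ ∅ = {green, teal, gold, blue, red, pink}

{green, teal, gold, blue, red, pink}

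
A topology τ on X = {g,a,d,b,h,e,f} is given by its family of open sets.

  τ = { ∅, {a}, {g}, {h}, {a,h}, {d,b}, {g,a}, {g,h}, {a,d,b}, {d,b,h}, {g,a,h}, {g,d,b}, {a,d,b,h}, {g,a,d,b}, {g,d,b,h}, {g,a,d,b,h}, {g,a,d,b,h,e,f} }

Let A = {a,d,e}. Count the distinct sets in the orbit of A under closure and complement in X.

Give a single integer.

cl via duality: int({g,b,h,f}) = {g,h}, so X∖{g,h} = {a,d,b,e,f}
Write k for closure, c for complement:
  1. A     = {a,d,e}
  2. kA    = {a,d,b,e,f}
  3. cA    = {g,b,h,f}
  4. ckA   = {g,h}
  5. kcA   = {g,d,b,h,e,f}
  6. kckA  = {g,h,e,f}
  7. ckcA  = {a}
  8. ckckA = {a,d,b}
  9. kckcA = {a,e,f}
  10. ckckcA = {g,d,b,h}
applying k or c yields no new set

10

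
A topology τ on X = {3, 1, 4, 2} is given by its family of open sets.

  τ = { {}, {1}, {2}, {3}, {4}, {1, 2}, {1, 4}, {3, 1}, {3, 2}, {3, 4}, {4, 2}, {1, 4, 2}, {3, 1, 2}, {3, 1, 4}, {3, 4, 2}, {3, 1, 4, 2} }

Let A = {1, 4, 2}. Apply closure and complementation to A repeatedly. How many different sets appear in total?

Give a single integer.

2

X∖A={3}, int(X∖A)={3}, hence cl(A)={1, 4, 2}
Orbit (k=closure, c=complement):
  1. A     = {1, 4, 2}
  2. cA    = {3}
(closed under both — stop)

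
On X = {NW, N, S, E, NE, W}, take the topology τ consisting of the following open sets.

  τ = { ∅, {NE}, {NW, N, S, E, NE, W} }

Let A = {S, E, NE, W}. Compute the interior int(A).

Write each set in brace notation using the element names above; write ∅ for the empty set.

{NE}

open subsets of A: ∅, {NE}; so int(A) = {NE}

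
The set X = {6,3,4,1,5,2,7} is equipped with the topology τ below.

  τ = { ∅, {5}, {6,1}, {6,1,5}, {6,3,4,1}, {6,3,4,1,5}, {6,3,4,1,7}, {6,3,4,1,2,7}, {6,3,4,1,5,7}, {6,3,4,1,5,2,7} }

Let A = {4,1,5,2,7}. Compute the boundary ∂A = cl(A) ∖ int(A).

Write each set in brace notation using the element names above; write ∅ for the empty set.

{6,3,4,1,2,7}

opens ⊆ A: ∅, {5}; union → int = {5}
complement {6,3}; its interior ∅; cl(A) = X∖∅ = {6,3,4,1,5,2,7}
boundary = {6,3,4,1,5,2,7} ∖ {5} = {6,3,4,1,2,7}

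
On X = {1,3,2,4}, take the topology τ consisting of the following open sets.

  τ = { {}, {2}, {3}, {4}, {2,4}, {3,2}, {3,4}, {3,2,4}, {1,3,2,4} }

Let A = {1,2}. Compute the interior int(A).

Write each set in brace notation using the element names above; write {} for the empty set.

{2}

open subsets of A: {}, {2}; so int(A) = {2}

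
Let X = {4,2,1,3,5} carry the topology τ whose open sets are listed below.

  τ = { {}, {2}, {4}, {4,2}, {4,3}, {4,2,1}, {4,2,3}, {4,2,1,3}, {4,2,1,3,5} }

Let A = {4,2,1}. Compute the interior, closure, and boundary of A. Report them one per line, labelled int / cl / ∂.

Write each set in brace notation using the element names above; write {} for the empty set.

int(A) = {4,2,1}
cl(A)  = {4,2,1,3,5}
∂A     = {3,5}

U open, U⊆A: {}, {4}, {2}, {4,2}, {4,2,1}. int(A) = ⋃ = {4,2,1}
X∖A={3,5}, int(X∖A)={}, hence cl(A)={4,2,1,3,5}
∂A: remove int from cl → {3,5}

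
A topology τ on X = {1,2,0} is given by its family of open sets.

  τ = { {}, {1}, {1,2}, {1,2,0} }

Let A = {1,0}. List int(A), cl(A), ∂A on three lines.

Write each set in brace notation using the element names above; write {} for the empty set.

int(A) = {1}
cl(A)  = {1,2,0}
∂A     = {2,0}

open subsets of A: {}, {1}; so int(A) = {1}
closure: X∖int(X∖A) = X∖{} = {1,2,0}
∂A = {1,2,0} minus {1} = {2,0}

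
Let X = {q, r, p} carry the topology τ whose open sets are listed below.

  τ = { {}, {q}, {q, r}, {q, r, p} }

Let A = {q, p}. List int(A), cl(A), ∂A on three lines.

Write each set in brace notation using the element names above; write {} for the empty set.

interior: largest open inside A is {q} (from {}, {q})
cl via duality: int({r}) = {}, so X∖{} = {q, r, p}
cl∖int = {r, p}

int(A) = {q}
cl(A)  = {q, r, p}
∂A     = {r, p}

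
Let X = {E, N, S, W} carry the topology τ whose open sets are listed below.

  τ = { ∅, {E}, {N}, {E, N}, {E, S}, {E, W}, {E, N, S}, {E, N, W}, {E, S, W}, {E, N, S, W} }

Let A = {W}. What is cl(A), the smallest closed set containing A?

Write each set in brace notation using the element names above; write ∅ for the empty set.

complement {E, N, S}; its interior {E, N, S}; cl(A) = X∖{E, N, S} = {W}

{W}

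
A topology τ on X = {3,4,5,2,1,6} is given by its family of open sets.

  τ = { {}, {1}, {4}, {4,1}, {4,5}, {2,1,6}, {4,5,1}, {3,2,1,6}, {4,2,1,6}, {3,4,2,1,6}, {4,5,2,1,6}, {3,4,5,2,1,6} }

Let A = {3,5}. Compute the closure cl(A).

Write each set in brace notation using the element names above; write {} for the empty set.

{3,5}

complement {4,2,1,6}; its interior {4,2,1,6}; cl(A) = X∖{4,2,1,6} = {3,5}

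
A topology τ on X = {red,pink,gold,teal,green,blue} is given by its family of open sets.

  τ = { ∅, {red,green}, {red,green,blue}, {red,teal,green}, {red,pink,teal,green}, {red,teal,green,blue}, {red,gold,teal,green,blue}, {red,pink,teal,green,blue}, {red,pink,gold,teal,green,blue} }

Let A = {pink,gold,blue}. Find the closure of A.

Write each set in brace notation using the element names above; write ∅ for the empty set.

closure: X∖int(X∖A) = X∖{red,teal,green} = {pink,gold,blue}

{pink,gold,blue}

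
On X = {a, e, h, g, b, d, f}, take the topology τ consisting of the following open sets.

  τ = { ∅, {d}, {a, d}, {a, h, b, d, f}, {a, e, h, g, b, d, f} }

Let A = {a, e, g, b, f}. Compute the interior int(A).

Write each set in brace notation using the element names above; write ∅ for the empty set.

interior: largest open inside A is ∅ (from ∅)

∅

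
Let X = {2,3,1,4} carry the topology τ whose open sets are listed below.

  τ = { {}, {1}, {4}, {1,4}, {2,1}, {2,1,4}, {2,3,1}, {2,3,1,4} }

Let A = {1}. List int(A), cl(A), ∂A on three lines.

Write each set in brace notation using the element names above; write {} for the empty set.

int(A) = {1}
cl(A)  = {2,3,1}
∂A     = {2,3}

interior: largest open inside A is {1} (from {}, {1})
cl via duality: int({2,3,4}) = {4}, so X∖{4} = {2,3,1}
cl∖int = {2,3}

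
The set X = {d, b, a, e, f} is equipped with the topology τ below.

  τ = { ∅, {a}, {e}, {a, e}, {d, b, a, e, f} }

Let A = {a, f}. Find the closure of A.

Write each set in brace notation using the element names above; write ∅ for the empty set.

cl via duality: int({d, b, e}) = {e}, so X∖{e} = {d, b, a, f}

{d, b, a, f}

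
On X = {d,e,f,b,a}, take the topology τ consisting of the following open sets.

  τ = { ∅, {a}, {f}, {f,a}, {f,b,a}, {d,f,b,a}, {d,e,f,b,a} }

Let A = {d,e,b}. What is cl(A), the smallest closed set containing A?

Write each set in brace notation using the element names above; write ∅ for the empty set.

cl via duality: int({f,a}) = {f,a}, so X∖{f,a} = {d,e,b}

{d,e,b}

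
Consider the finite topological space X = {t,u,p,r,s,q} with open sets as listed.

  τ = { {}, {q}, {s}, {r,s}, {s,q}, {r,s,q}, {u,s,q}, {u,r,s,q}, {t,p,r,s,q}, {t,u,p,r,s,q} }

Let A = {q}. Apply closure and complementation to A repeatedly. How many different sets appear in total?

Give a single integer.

closure: X∖int(X∖A) = X∖{r,s} = {t,u,p,q}
Let k=closure and c=complement:
  1. A     = {q}
  2. kA    = {t,u,p,q}
  3. cA    = {t,u,p,r,s}
  4. ckA   = {r,s}
— saturated at 4

4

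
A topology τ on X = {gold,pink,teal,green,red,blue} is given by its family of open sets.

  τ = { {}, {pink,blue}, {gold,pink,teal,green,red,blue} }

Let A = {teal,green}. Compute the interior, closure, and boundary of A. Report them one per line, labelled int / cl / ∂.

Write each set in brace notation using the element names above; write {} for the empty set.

int(A) = {}
cl(A)  = {gold,teal,green,red}
∂A     = {gold,teal,green,red}

open subsets of A: {}; so int(A) = {}
closure: X∖int(X∖A) = X∖{pink,blue} = {gold,teal,green,red}
∂A = {gold,teal,green,red} minus {} = {gold,teal,green,red}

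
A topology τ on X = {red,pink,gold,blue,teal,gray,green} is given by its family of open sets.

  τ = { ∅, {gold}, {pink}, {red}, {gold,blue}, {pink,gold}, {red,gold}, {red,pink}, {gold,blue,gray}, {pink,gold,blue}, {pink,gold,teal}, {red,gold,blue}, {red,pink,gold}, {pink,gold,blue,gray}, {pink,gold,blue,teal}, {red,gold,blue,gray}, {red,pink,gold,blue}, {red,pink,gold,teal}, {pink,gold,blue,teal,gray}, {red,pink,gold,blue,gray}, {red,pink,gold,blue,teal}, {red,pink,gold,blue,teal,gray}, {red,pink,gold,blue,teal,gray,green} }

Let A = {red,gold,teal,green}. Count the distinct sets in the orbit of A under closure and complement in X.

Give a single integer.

8

X∖A={pink,blue,gray}, int(X∖A)={pink}, hence cl(A)={red,gold,blue,teal,gray,green}
Orbit (k=closure, c=complement):
  1. A     = {red,gold,teal,green}
  2. kA    = {red,gold,blue,teal,gray,green}
  3. cA    = {pink,blue,gray}
  4. ckA   = {pink}
  5. kcA   = {pink,blue,teal,gray,green}
  6. kckA  = {pink,teal,green}
  7. ckcA  = {red,gold}
  8. ckckA = {red,gold,blue,gray}
(closed under both — stop)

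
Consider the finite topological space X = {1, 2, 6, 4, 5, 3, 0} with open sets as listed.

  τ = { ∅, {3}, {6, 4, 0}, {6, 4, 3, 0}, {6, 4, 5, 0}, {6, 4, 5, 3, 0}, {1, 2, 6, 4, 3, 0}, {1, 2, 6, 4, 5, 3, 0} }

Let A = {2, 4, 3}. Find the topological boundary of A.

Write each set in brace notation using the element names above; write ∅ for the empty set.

{1, 2, 6, 4, 5, 0}

open subsets of A: ∅, {3}; so int(A) = {3}
closure: X∖int(X∖A) = X∖∅ = {1, 2, 6, 4, 5, 3, 0}
∂A = {1, 2, 6, 4, 5, 3, 0} minus {3} = {1, 2, 6, 4, 5, 0}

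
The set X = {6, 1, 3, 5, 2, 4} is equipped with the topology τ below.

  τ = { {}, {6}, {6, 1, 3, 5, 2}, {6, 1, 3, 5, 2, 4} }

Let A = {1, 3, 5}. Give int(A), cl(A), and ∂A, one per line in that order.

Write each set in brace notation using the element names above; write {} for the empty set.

int(A) = {}
cl(A)  = {1, 3, 5, 2, 4}
∂A     = {1, 3, 5, 2, 4}

interior: largest open inside A is {} (from {})
cl via duality: int({6, 2, 4}) = {6}, so X∖{6} = {1, 3, 5, 2, 4}
cl∖int = {1, 3, 5, 2, 4}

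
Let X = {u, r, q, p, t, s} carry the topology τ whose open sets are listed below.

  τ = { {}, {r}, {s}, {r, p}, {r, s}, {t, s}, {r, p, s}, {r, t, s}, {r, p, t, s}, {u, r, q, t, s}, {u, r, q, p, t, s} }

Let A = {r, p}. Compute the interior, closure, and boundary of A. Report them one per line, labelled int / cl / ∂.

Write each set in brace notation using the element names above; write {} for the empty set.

opens ⊆ A: {}, {r}, {r, p}; union → int = {r, p}
complement {u, q, t, s}; its interior {t, s}; cl(A) = X∖{t, s} = {u, r, q, p}
boundary = {u, r, q, p} ∖ {r, p} = {u, q}

int(A) = {r, p}
cl(A)  = {u, r, q, p}
∂A     = {u, q}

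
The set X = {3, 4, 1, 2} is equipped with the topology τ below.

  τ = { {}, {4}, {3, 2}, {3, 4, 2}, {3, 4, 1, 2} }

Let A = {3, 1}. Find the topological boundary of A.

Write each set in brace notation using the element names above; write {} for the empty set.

{3, 1, 2}

opens ⊆ A: {}; union → int = {}
complement {4, 2}; its interior {4}; cl(A) = X∖{4} = {3, 1, 2}
boundary = {3, 1, 2} ∖ {} = {3, 1, 2}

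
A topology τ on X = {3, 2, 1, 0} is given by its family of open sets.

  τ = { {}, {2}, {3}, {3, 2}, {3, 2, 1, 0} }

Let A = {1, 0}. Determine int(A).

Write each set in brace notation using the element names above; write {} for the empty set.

{}

interior: largest open inside A is {} (from {})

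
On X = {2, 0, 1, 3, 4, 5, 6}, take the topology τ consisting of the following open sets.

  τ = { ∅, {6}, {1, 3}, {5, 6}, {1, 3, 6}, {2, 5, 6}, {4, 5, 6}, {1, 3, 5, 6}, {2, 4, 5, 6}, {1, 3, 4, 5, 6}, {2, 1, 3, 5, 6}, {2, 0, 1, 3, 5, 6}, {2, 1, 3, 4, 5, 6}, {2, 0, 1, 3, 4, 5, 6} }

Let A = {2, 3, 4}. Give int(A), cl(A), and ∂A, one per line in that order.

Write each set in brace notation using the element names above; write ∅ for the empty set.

int(A) = ∅
cl(A)  = {2, 0, 1, 3, 4}
∂A     = {2, 0, 1, 3, 4}

U open, U⊆A: ∅. int(A) = ⋃ = ∅
X∖A={0, 1, 5, 6}, int(X∖A)={5, 6}, hence cl(A)={2, 0, 1, 3, 4}
∂A: remove int from cl → {2, 0, 1, 3, 4}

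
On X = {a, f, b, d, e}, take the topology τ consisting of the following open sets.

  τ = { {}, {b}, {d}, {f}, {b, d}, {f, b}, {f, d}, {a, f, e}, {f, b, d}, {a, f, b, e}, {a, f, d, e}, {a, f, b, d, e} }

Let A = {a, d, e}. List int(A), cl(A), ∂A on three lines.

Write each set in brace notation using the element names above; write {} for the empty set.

open subsets of A: {}, {d}; so int(A) = {d}
closure: X∖int(X∖A) = X∖{f, b} = {a, d, e}
∂A = {a, d, e} minus {d} = {a, e}

int(A) = {d}
cl(A)  = {a, d, e}
∂A     = {a, e}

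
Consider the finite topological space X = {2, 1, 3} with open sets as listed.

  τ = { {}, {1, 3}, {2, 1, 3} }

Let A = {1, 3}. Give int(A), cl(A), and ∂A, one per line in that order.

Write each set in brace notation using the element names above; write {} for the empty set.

opens ⊆ A: {}, {1, 3}; union → int = {1, 3}
complement {2}; its interior {}; cl(A) = X∖{} = {2, 1, 3}
boundary = {2, 1, 3} ∖ {1, 3} = {2}

int(A) = {1, 3}
cl(A)  = {2, 1, 3}
∂A     = {2}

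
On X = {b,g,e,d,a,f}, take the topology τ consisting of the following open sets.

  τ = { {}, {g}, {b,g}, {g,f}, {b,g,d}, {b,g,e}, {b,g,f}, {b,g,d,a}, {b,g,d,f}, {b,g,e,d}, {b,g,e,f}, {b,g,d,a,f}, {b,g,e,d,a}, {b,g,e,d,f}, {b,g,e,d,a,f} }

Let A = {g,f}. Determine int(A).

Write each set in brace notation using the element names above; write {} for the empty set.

interior: largest open inside A is {g,f} (from {}, {g}, {g,f})

{g,f}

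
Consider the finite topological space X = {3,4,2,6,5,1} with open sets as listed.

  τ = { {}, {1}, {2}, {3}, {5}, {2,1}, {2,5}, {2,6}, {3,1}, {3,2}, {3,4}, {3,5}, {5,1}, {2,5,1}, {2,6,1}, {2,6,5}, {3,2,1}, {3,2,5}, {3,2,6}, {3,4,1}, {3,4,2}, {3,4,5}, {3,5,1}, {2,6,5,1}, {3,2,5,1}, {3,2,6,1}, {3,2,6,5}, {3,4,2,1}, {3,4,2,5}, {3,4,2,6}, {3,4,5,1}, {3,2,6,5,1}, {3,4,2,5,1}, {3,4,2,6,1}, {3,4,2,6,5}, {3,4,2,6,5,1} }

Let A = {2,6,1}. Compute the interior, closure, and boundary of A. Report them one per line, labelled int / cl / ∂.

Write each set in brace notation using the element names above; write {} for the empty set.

interior: largest open inside A is {2,6,1} (from {}, {2}, {1}, {2,1}, {2,6}, {2,6,1})
cl via duality: int({3,4,5}) = {3,4,5}, so X∖{3,4,5} = {2,6,1}
cl∖int = {}

int(A) = {2,6,1}
cl(A)  = {2,6,1}
∂A     = {}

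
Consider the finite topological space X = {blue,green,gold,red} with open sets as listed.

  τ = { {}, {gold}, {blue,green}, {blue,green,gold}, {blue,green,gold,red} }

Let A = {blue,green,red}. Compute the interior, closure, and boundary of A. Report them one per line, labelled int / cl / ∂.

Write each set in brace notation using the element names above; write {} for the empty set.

int(A) = {blue,green}
cl(A)  = {blue,green,red}
∂A     = {red}

interior: largest open inside A is {blue,green} (from {}, {blue,green})
cl via duality: int({gold}) = {gold}, so X∖{gold} = {blue,green,red}
cl∖int = {red}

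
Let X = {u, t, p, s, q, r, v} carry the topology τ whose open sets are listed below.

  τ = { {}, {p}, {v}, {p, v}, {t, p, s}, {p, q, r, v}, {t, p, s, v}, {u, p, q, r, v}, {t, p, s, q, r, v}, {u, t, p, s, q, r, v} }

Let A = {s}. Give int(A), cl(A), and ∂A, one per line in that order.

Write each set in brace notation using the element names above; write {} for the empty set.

int(A) = {}
cl(A)  = {t, s}
∂A     = {t, s}

open subsets of A: {}; so int(A) = {}
closure: X∖int(X∖A) = X∖{u, p, q, r, v} = {t, s}
∂A = {t, s} minus {} = {t, s}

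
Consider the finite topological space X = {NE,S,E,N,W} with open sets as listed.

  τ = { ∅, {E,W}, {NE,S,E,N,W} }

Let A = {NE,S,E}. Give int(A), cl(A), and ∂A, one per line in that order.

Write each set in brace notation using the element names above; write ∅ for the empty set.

int(A) = ∅
cl(A)  = {NE,S,E,N,W}
∂A     = {NE,S,E,N,W}

U open, U⊆A: ∅. int(A) = ⋃ = ∅
X∖A={N,W}, int(X∖A)=∅, hence cl(A)={NE,S,E,N,W}
∂A: remove int from cl → {NE,S,E,N,W}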